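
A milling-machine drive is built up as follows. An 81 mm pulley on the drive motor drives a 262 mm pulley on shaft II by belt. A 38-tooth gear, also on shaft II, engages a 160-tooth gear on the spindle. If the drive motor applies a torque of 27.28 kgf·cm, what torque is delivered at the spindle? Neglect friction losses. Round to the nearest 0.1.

371.5 kgf·cm

belt 262/81 = 3.2346 → τ = 27.28·3.2346 = 88.239 kgf·cm
gear mesh 160/38 = 4.2105 → τ = 88.239·4.2105 = 371.53 kgf·cm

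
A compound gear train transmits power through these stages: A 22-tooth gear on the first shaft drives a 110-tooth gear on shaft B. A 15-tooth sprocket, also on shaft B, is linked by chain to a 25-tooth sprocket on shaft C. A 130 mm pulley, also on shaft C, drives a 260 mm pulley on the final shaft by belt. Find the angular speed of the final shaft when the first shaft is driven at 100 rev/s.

6 rev/s

gear mesh 110/22 = 5 → 100/5 = 20 rev/s
chain 25/15 = 1.6667 → 20/1.6667 = 12 rev/s
belt 260/130 = 2 → 12/2 = 6 rev/s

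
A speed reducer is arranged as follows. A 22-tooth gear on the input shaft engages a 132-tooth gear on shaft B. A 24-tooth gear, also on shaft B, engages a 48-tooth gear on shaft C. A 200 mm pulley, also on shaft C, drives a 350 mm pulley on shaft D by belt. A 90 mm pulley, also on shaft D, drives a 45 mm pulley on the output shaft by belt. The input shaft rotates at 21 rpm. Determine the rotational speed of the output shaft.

2 rpm

Gear mesh: ratio = 132/22 = 6, so shaft B turns at 21 / 6 = 3.5 rpm.
Gear mesh: ratio = 48/24 = 2, so shaft C turns at 3.5 / 2 = 1.75 rpm.
Belt: ratio = 350/200 = 1.75, so shaft D turns at 1.75 / 1.75 = 1 rpm.
Belt: ratio = 45/90 = 0.5, so the output shaft turns at 1 / 0.5 = 2 rpm.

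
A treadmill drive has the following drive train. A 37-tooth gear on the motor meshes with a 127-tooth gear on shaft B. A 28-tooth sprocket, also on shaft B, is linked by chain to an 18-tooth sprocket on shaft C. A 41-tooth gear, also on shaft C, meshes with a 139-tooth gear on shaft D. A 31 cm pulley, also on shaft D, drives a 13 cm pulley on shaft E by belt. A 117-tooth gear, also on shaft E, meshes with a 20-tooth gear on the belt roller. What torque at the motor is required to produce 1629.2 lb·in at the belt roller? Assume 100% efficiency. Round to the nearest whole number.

Overall ratio R = 3.4324 × 0.64286 × 3.3902 × 0.41935 × 0.17094 = 0.53626.
Input torque = output torque / R = 1629.2 / 0.53626 = 3038.1 lb·in.

3038 lb·in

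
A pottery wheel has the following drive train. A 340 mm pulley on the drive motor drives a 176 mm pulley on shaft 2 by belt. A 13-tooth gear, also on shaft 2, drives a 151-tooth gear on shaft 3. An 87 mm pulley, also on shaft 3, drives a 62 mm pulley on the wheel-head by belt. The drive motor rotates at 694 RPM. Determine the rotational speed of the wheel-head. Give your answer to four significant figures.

the drive motor → shaft 2 (belt, 176/340): 694 ÷ 0.51765 = 1340.7 RPM
shaft 2 → shaft 3 (gear mesh, 151/13): 1340.7 ÷ 11.615 = 115.42 RPM
shaft 3 → the wheel-head (belt, 62/87): 115.42 ÷ 0.71264 = 161.96 RPM

162.0 RPM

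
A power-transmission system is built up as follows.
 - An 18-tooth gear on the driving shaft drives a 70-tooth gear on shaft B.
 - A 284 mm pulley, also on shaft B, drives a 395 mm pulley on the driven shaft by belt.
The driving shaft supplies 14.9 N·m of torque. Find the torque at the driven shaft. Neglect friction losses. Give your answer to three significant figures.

80.6 N·m

Gear mesh: ratio = 70/18 = 3.8889; torque at shaft B = 14.9 × 3.8889 = 57.944 N·m.
Belt: ratio = 395/284 = 1.3908; torque at the driven shaft = 57.944 × 1.3908 = 80.592 N·m.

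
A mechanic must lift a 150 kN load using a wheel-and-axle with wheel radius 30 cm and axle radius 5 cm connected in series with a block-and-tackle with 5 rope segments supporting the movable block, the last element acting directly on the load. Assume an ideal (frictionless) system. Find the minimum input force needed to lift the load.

5 kN

Wheel-and-axle MA = R/r = 30/5 = 6.
Block-and-tackle MA = number of supporting rope parts = 5.
Combined ideal MA = 6 × 5 = 30.
Effort = load / MA = 150 / 30 = 5 kN.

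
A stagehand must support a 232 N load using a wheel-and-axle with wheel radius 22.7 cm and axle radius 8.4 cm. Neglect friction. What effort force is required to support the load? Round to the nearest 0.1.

Wheel-and-axle MA = R/r = 22.7/8.4 = 2.7024.
Effort = load / MA = 232 / 2.7024 = 85.85 N.

85.9 N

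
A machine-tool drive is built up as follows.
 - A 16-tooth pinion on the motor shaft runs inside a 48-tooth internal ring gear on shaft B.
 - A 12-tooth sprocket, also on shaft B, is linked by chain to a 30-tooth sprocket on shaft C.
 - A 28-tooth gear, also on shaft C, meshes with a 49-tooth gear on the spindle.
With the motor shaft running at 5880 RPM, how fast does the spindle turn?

Internal gear: ratio = 48/16 = 3, so shaft B turns at 5880 / 3 = 1960 RPM.
Chain: ratio = 30/12 = 2.5, so shaft C turns at 1960 / 2.5 = 784 RPM.
Gear mesh: ratio = 49/28 = 1.75, so the spindle turns at 784 / 1.75 = 448 RPM.

448 RPM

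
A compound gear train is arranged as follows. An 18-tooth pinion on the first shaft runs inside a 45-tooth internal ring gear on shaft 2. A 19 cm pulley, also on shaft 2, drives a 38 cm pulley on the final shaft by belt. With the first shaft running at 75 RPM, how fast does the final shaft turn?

Internal gear: ratio = 45/18 = 2.5, so shaft 2 turns at 75 / 2.5 = 30 RPM.
Belt: ratio = 38/19 = 2, so the final shaft turns at 30 / 2 = 15 RPM.

15 RPM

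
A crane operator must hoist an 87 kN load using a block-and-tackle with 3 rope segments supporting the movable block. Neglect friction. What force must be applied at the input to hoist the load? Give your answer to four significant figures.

Block-and-tackle MA = number of supporting rope parts = 3.
Effort = load / MA = 87 / 3 = 29 kN.

29.00 kN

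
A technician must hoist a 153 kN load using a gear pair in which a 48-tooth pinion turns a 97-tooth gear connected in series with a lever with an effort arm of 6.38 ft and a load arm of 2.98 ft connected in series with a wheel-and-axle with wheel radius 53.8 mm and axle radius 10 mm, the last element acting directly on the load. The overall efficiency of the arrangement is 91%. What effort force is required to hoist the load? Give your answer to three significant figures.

Gear pair MA = 97/48 = 2.0208.
Lever MA = effort arm / load arm = 6.38/2.98 = 2.1409.
Wheel-and-axle MA = R/r = 53.8/10 = 5.38.
Combined ideal MA = 2.0208 × 2.1409 × 5.38 = 23.276.
Actual MA = 23.276 × 0.91 = 21.182.
Effort = load / actual MA = 153 / 21.182 = 7.2233 kN.

7.22 kN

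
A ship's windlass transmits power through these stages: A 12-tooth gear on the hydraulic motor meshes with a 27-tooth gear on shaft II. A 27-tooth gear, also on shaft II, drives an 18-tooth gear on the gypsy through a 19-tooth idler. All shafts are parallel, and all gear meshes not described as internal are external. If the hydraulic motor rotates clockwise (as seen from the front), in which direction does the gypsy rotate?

anticlockwise

the hydraulic motor → shaft II: external mesh, 1 reversal → CCW.
shaft II → the gypsy: driver → idler → driven is 2 external meshes, 2 reversals → CCW.
3 reversals in total — an odd number — so the gypsy turns opposite to the hydraulic motor.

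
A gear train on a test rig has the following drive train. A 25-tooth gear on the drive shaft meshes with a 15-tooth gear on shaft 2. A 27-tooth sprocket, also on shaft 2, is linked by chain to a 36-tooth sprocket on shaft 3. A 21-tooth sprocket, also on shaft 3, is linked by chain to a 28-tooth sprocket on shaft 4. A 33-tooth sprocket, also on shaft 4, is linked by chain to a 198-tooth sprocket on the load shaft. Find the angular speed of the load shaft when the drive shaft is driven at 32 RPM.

the drive shaft → shaft 2 (gear mesh, 15/25): 32 ÷ 0.6 = 53.333 RPM
shaft 2 → shaft 3 (chain, 36/27): 53.333 ÷ 1.3333 = 40 RPM
shaft 3 → shaft 4 (chain, 28/21): 40 ÷ 1.3333 = 30 RPM
shaft 4 → the load shaft (chain, 198/33): 30 ÷ 6 = 5 RPM

5 RPM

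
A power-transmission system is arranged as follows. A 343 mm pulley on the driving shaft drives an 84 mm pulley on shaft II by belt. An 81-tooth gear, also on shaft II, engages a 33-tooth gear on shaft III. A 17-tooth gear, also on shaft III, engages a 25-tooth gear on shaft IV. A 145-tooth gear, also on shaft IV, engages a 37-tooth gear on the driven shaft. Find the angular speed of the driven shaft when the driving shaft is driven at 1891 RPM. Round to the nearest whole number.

the driving shaft → shaft II (belt, 84/343): 1891 ÷ 0.2449 = 7721.6 RPM
shaft II → shaft III (gear mesh, 33/81): 7721.6 ÷ 0.40741 = 18953 RPM
shaft III → shaft IV (gear mesh, 25/17): 18953 ÷ 1.4706 = 12888 RPM
shaft IV → the driven shaft (gear mesh, 37/145): 12888 ÷ 0.25517 = 50507 RPM

50507 RPM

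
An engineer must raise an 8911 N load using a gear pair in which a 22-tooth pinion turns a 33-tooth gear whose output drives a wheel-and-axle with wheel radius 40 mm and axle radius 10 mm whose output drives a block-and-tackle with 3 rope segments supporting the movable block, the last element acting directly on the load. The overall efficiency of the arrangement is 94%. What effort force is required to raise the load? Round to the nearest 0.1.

526.7 N

Gear pair MA = 33/22 = 1.5.
Wheel-and-axle MA = R/r = 40/10 = 4.
Block-and-tackle MA = number of supporting rope parts = 3.
Combined ideal MA = 1.5 × 4 × 3 = 18.
Actual MA = 18 × 0.94 = 16.92.
Effort = load / actual MA = 8911 / 16.92 = 526.65 N.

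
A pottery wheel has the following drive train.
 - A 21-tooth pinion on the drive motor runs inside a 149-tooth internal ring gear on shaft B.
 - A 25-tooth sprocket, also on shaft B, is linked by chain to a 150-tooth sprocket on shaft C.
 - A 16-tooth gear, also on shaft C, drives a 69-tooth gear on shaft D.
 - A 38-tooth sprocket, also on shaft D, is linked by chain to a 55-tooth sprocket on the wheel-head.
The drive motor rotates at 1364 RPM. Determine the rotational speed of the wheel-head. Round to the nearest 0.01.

5.13 RPM

Internal gear: ratio = 149/21 = 7.0952, so shaft B turns at 1364 / 7.0952 = 192.24 RPM.
Chain: ratio = 150/25 = 6, so shaft C turns at 192.24 / 6 = 32.04 RPM.
Gear mesh: ratio = 69/16 = 4.3125, so shaft D turns at 32.04 / 4.3125 = 7.4296 RPM.
Chain: ratio = 55/38 = 1.4474, so the wheel-head turns at 7.4296 / 1.4474 = 5.1332 RPM.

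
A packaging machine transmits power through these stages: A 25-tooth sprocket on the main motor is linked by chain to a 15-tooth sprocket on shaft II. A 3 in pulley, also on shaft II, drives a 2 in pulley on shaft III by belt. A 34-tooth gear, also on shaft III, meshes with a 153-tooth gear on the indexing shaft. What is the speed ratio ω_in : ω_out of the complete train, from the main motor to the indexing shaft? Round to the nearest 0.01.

1.80

Each stage contributes driven/driver: chain 15/25 = 0.6, belt 2/3 = 0.66667, gear mesh 153/34 = 4.5.
Overall: 0.6 × 0.66667 × 4.5 = 1.8.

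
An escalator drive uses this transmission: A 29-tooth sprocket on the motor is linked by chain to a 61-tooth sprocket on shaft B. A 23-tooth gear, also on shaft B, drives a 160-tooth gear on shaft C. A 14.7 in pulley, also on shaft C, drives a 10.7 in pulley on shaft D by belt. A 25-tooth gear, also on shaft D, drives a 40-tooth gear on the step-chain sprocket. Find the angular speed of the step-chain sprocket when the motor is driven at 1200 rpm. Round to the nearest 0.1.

the motor → shaft B (chain, 61/29): 1200 ÷ 2.1034 = 570.49 rpm
shaft B → shaft C (gear mesh, 160/23): 570.49 ÷ 6.9565 = 82.008 rpm
shaft C → shaft D (belt, 10.7/14.7): 82.008 ÷ 0.72789 = 112.67 rpm
shaft D → the step-chain sprocket (gear mesh, 40/25): 112.67 ÷ 1.6 = 70.416 rpm

70.4 rpm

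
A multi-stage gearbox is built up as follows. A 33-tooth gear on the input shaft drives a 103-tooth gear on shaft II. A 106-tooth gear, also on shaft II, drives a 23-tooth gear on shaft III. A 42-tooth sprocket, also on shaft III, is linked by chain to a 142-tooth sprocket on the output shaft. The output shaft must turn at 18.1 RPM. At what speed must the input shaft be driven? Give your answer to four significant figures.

41.44 RPM

Overall ratio R = 3.1212 × 0.21698 × 3.381 = 2.2897.
Required input speed = output speed × R = 18.1 × 2.2897 = 41.444 RPM.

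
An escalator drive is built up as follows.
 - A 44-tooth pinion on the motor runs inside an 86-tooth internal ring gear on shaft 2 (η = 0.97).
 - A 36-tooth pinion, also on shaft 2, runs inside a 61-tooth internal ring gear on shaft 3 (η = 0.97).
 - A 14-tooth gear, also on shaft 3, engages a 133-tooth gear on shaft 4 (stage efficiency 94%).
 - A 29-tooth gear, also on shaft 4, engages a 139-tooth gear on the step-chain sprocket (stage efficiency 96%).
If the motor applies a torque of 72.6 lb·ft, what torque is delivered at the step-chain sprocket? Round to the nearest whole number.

After the internal gear (86/44): 72.6 × 1.9545 × 0.97 = 137.64 lb·ft
After the internal gear (61/36): 137.64 × 1.6944 × 0.97 = 226.23 lb·ft
After the gear mesh (133/14): 226.23 × 9.5 × 0.94 = 2020.2 lb·ft
After the gear mesh (139/29): 2020.2 × 4.7931 × 0.96 = 9295.9 lb·ft

9296 lb·ft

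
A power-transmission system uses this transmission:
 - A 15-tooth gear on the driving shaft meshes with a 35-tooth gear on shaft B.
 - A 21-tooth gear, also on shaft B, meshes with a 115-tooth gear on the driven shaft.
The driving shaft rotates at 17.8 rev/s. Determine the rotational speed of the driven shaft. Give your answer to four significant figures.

1.393 rev/s

the driving shaft → shaft B (gear mesh, 35/15): 17.8 ÷ 2.3333 = 7.6286 rev/s
shaft B → the driven shaft (gear mesh, 115/21): 7.6286 ÷ 5.4762 = 1.393 rev/s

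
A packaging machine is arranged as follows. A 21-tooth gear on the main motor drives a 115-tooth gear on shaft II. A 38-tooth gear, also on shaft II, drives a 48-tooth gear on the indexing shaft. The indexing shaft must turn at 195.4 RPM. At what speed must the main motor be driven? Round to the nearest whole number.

Overall ratio R = 5.4762 × 1.2632 = 6.9173.
Required input speed = output speed × R = 195.4 × 6.9173 = 1351.6 RPM.

1352 RPM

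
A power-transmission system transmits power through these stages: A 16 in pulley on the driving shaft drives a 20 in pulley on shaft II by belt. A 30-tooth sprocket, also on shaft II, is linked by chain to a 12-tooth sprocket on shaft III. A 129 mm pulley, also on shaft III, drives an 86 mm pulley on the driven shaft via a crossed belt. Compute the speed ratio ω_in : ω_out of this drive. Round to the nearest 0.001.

Each stage contributes driven/driver: belt 20/16 = 1.25, chain 12/30 = 0.4, belt 86/129 = 0.66667.
Overall: 1.25 × 0.4 × 0.66667 = 0.33333.

0.333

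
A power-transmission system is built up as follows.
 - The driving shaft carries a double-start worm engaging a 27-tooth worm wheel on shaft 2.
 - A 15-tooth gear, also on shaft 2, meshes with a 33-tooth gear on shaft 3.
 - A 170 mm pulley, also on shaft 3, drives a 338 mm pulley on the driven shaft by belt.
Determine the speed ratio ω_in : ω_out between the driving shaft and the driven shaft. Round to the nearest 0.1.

Each stage contributes driven/driver: worm 27/2 = 13.5, gear mesh 33/15 = 2.2, belt 338/170 = 1.9882.
Overall: 13.5 × 2.2 × 1.9882 = 59.051.

59.1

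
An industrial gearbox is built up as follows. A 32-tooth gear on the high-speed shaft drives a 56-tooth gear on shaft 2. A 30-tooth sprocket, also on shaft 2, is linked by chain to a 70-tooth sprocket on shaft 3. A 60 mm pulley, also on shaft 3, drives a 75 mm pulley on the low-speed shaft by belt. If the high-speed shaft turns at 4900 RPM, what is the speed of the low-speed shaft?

the high-speed shaft → shaft 2 (gear mesh, 56/32): 4900 ÷ 1.75 = 2800 RPM
shaft 2 → shaft 3 (chain, 70/30): 2800 ÷ 2.3333 = 1200 RPM
shaft 3 → the low-speed shaft (belt, 75/60): 1200 ÷ 1.25 = 960 RPM

960 RPM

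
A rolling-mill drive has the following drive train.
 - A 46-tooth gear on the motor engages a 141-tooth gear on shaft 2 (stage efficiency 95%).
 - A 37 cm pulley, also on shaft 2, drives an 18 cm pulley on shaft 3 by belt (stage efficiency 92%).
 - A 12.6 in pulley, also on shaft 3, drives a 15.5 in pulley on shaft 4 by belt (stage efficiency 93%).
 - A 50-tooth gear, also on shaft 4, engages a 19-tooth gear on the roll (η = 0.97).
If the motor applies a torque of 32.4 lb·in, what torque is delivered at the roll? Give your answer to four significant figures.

17.81 lb·in

After the gear mesh (141/46): 32.4 × 3.0652 × 0.95 = 94.347 lb·in
After the belt (18/37): 94.347 × 0.48649 × 0.92 = 42.227 lb·in
After the belt (15.5/12.6): 42.227 × 1.2302 × 0.93 = 48.31 lb·in
After the gear mesh (19/50): 48.31 × 0.38 × 0.97 = 17.807 lb·in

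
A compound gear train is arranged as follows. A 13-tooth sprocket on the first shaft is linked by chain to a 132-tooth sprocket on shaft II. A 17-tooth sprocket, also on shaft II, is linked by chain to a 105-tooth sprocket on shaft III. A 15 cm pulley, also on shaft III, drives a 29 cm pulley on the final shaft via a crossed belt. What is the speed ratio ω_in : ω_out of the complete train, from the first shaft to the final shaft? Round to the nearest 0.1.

Each stage contributes driven/driver: chain 132/13 = 10.154, chain 105/17 = 6.1765, belt 29/15 = 1.9333.
Overall: 10.154 × 6.1765 × 1.9333 = 121.25.

121.2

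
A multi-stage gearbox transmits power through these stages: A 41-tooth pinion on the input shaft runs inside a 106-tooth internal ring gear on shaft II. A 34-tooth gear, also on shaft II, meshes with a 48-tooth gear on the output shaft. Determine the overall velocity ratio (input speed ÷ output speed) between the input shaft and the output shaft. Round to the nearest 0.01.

Each stage contributes driven/driver: internal gear 106/41 = 2.5854, gear mesh 48/34 = 1.4118.
Overall: 2.5854 × 1.4118 = 3.6499.

3.65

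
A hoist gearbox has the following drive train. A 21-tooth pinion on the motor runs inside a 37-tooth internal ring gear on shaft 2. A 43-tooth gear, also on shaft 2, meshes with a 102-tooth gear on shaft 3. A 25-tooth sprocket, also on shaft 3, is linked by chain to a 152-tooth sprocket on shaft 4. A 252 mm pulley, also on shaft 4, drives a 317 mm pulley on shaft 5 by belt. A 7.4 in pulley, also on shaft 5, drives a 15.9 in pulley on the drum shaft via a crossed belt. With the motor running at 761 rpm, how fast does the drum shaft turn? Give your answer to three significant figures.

11.1 rpm

the motor → shaft 2 (internal gear, 37/21): 761 ÷ 1.7619 = 431.92 rpm
shaft 2 → shaft 3 (gear mesh, 102/43): 431.92 ÷ 2.3721 = 182.08 rpm
shaft 3 → shaft 4 (chain, 152/25): 182.08 ÷ 6.08 = 29.948 rpm
shaft 4 → shaft 5 (belt, 317/252): 29.948 ÷ 1.2579 = 23.807 rpm
shaft 5 → the drum shaft (belt, 15.9/7.4): 23.807 ÷ 2.1486 = 11.08 rpm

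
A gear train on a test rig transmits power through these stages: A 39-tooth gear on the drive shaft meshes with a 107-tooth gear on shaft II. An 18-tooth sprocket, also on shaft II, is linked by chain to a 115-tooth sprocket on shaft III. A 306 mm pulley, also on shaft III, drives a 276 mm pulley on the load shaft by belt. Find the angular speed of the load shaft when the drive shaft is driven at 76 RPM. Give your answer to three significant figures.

4.81 RPM

Gear mesh: ratio = 107/39 = 2.7436, so shaft II turns at 76 / 2.7436 = 27.701 RPM.
Chain: ratio = 115/18 = 6.3889, so shaft III turns at 27.701 / 6.3889 = 4.3358 RPM.
Belt: ratio = 276/306 = 0.90196, so the load shaft turns at 4.3358 / 0.90196 = 4.8071 RPM.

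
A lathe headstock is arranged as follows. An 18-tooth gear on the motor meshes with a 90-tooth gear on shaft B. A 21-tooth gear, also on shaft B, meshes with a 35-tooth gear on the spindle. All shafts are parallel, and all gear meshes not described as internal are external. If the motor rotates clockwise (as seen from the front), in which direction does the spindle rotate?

the motor → shaft B: external mesh, 1 reversal → CCW.
shaft B → the spindle: external mesh, 1 reversal → CW.
2 reversals in total — an even number — so the spindle turns the same way as the motor.

clockwise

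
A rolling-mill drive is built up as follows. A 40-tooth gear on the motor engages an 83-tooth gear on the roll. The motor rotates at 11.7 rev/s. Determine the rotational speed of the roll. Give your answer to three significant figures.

5.64 rev/s

Gear mesh: ratio = 83/40 = 2.075, so the roll turns at 11.7 / 2.075 = 5.6386 rev/s.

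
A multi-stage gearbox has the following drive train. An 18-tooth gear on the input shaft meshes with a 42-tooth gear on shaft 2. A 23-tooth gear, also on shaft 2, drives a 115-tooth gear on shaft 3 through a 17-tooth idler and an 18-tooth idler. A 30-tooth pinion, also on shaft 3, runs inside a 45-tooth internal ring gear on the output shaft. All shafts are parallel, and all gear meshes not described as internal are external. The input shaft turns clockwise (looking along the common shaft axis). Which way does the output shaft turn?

the input shaft → shaft 2: external mesh, 1 reversal → CCW.
shaft 2 → shaft 3: driver → idler → idler → driven is 3 external meshes, 3 reversals → CW.
shaft 3 → the output shaft: internal mesh, same direction → CW.
4 reversals in total — an even number — so the output shaft turns the same way as the input shaft.

clockwise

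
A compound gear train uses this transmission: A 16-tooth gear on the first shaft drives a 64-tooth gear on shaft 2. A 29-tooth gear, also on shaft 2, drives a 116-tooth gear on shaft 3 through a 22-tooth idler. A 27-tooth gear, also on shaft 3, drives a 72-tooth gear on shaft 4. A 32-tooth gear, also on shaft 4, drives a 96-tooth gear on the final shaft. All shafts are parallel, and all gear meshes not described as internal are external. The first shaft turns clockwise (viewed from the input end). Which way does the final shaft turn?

the first shaft → shaft 2: external mesh, 1 reversal → CCW.
shaft 2 → shaft 3: driver → idler → driven is 2 external meshes, 2 reversals → CCW.
shaft 3 → shaft 4: external mesh, 1 reversal → CW.
shaft 4 → the final shaft: external mesh, 1 reversal → CCW.
5 reversals in total — an odd number — so the final shaft turns opposite to the first shaft.

anticlockwise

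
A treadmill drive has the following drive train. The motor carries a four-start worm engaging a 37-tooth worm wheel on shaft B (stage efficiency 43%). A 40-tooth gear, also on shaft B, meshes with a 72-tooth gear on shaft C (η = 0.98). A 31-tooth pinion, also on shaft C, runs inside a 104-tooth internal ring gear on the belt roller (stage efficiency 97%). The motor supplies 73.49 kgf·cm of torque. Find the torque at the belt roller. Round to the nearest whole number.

1678 kgf·cm

Worm: ratio = 37/4 = 9.25; torque at shaft B = 73.49 × 9.25 × 0.43 = 292.31 kgf·cm.
Gear mesh: ratio = 72/40 = 1.8; torque at shaft C = 292.31 × 1.8 × 0.98 = 515.63 kgf·cm.
Internal gear: ratio = 104/31 = 3.3548; torque at the belt roller = 515.63 × 3.3548 × 0.97 = 1678 kgf·cm.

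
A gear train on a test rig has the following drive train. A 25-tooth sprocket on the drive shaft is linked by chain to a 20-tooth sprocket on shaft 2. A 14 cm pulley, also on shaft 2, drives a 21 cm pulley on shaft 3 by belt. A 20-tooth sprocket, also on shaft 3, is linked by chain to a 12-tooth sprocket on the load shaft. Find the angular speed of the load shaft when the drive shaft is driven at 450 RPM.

625 RPM

Chain: ratio = 20/25 = 0.8, so shaft 2 turns at 450 / 0.8 = 562.5 RPM.
Belt: ratio = 21/14 = 1.5, so shaft 3 turns at 562.5 / 1.5 = 375 RPM.
Chain: ratio = 12/20 = 0.6, so the load shaft turns at 375 / 0.6 = 625 RPM.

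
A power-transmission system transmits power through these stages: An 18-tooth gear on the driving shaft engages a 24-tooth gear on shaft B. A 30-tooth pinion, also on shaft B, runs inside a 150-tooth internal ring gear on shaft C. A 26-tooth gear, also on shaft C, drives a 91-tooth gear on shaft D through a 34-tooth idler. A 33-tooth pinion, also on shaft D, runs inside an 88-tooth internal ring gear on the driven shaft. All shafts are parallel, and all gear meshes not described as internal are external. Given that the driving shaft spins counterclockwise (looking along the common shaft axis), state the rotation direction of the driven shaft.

the driving shaft → shaft B: external mesh, 1 reversal → CW.
shaft B → shaft C: internal mesh, same direction → CW.
shaft C → shaft D: driver → idler → driven is 2 external meshes, 2 reversals → CW.
shaft D → the driven shaft: internal mesh, same direction → CW.
3 reversals in total — an odd number — so the driven shaft turns opposite to the driving shaft.

clockwise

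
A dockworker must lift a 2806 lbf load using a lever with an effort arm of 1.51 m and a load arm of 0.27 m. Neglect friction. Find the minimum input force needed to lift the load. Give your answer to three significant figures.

502 lbf

Lever MA = effort arm / load arm = 1.51/0.27 = 5.5926.
Effort = load / MA = 2806 / 5.5926 = 501.74 lbf.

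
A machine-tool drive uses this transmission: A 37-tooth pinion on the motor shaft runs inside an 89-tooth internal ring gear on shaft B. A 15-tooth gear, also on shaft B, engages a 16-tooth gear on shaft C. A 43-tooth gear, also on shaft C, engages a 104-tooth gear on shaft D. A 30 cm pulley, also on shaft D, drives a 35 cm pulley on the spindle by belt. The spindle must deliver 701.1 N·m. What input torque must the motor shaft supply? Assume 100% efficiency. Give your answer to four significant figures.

Overall ratio R = 2.4054 × 1.0667 × 2.4186 × 1.1667 = 7.2398.
Input torque = output torque / R = 701.1 / 7.2398 = 96.839 N·m.

96.84 N·m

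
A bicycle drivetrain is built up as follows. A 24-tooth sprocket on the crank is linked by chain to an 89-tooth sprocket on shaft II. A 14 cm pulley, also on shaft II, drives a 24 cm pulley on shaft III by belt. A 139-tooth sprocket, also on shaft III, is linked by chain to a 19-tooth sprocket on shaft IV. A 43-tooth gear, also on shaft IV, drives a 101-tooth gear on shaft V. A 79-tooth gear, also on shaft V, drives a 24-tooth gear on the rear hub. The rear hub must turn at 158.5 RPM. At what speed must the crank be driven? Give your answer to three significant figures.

98.3 RPM

Overall ratio R = 3.7083 × 1.7143 × 0.13669 × 2.3488 × 0.3038 = 0.62007.
Required input speed = output speed × R = 158.5 × 0.62007 = 98.28 RPM.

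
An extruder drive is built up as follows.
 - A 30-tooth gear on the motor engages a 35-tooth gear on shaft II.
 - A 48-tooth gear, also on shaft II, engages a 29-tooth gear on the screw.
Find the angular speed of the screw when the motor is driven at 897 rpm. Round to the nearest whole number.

1273 rpm

gear mesh 35/30 = 1.1667 → 897/1.1667 = 768.86 rpm
gear mesh 29/48 = 0.60417 → 768.86/0.60417 = 1272.6 rpm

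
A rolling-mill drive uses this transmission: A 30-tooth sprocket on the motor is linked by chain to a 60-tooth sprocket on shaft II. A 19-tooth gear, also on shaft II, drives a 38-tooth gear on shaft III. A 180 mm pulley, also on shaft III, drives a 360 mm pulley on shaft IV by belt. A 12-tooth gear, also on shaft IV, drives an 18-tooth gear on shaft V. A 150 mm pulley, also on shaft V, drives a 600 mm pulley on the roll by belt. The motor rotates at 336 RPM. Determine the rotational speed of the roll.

7 RPM

chain 60/30 = 2 → 336/2 = 168 RPM
gear mesh 38/19 = 2 → 168/2 = 84 RPM
belt 360/180 = 2 → 84/2 = 42 RPM
gear mesh 18/12 = 1.5 → 42/1.5 = 28 RPM
belt 600/150 = 4 → 28/4 = 7 RPM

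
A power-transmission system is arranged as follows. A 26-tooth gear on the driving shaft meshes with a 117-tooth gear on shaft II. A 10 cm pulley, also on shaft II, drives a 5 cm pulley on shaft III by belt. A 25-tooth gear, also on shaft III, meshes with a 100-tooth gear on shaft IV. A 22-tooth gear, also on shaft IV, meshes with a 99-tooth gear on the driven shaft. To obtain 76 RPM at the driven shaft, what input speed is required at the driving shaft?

Overall ratio R = 4.5 × 0.5 × 4 × 4.5 = 40.5.
Required input speed = output speed × R = 76 × 40.5 = 3078 RPM.

3078 RPM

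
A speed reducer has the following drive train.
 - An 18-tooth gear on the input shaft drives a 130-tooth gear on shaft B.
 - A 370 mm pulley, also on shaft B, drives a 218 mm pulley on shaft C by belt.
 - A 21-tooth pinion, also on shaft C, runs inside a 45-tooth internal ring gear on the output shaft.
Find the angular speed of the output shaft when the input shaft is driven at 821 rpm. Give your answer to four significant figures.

Gear mesh: ratio = 130/18 = 7.2222, so shaft B turns at 821 / 7.2222 = 113.68 rpm.
Belt: ratio = 218/370 = 0.58919, so shaft C turns at 113.68 / 0.58919 = 192.94 rpm.
Internal gear: ratio = 45/21 = 2.1429, so the output shaft turns at 192.94 / 2.1429 = 90.038 rpm.

90.04 rpm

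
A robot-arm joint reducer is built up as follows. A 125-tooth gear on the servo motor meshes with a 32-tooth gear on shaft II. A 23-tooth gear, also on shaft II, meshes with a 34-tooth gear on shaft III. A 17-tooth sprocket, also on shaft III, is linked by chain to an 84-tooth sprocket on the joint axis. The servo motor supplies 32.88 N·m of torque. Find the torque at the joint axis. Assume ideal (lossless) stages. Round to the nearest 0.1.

61.5 N·m

After the gear mesh (32/125): 32.88 × 0.256 = 8.4173 N·m
After the gear mesh (34/23): 8.4173 × 1.4783 = 12.443 N·m
After the chain (84/17): 12.443 × 4.9412 = 61.483 N·m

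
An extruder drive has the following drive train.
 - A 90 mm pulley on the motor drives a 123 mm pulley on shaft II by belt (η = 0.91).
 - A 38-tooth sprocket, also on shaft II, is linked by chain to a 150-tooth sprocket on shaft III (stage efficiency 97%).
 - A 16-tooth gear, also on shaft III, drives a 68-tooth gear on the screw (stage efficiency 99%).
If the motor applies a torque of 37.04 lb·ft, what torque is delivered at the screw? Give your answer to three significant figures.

belt 123/90 = 1.3667 → τ = 37.04·1.3667·0.91 = 46.065 lb·ft
chain 150/38 = 3.9474 → τ = 46.065·3.9474·0.97 = 176.38 lb·ft
gear mesh 68/16 = 4.25 → τ = 176.38·4.25·0.99 = 742.13 lb·ft

742 lb·ft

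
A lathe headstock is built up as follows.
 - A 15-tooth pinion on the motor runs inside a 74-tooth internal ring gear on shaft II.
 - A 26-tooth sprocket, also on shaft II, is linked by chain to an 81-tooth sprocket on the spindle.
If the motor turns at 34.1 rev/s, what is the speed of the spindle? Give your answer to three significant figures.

the motor → shaft II (internal gear, 74/15): 34.1 ÷ 4.9333 = 6.9122 rev/s
shaft II → the spindle (chain, 81/26): 6.9122 ÷ 3.1154 = 2.2187 rev/s

2.22 rev/s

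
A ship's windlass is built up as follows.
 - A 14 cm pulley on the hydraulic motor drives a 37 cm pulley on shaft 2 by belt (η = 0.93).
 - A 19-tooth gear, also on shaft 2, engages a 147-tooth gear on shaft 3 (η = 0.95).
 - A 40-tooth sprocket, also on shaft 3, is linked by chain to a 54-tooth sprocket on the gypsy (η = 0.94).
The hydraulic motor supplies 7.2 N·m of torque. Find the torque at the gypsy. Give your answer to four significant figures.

belt 37/14 = 2.6429 → τ = 7.2·2.6429·0.93 = 17.697 N·m
gear mesh 147/19 = 7.7368 → τ = 17.697·7.7368·0.95 = 130.07 N·m
chain 54/40 = 1.35 → τ = 130.07·1.35·0.94 = 165.06 N·m

165.1 N·m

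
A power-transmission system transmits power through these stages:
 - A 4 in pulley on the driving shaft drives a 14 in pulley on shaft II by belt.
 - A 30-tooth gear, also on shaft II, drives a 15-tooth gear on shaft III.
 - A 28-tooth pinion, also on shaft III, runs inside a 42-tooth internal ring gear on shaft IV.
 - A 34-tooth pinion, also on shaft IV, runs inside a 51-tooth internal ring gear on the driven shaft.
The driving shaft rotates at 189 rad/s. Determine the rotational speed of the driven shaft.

48 rad/s

belt 14/4 = 3.5 → 189/3.5 = 54 rad/s
gear mesh 15/30 = 0.5 → 54/0.5 = 108 rad/s
internal gear 42/28 = 1.5 → 108/1.5 = 72 rad/s
internal gear 51/34 = 1.5 → 72/1.5 = 48 rad/s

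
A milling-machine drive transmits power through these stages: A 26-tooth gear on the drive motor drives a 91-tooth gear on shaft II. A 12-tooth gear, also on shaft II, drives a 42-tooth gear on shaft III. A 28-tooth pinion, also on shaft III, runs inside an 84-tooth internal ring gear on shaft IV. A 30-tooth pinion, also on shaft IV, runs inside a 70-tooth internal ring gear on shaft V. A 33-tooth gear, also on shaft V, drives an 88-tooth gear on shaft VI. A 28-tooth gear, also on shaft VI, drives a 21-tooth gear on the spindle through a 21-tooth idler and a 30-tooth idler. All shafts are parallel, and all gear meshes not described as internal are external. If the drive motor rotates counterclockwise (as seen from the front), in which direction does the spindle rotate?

the drive motor → shaft II: external mesh, 1 reversal → CW.
shaft II → shaft III: external mesh, 1 reversal → CCW.
shaft III → shaft IV: internal mesh, same direction → CCW.
shaft IV → shaft V: internal mesh, same direction → CCW.
shaft V → shaft VI: external mesh, 1 reversal → CW.
shaft VI → the spindle: driver → idler → idler → driven is 3 external meshes, 3 reversals → CCW.
6 reversals in total — an even number — so the spindle turns the same way as the drive motor.

counterclockwise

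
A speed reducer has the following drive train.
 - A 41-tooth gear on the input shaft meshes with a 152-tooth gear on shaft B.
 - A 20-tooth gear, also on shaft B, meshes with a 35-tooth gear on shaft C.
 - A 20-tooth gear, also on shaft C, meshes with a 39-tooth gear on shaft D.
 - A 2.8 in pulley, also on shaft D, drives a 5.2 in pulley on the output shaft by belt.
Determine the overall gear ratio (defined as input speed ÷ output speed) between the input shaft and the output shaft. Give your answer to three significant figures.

Each stage contributes driven/driver: gear mesh 152/41 = 3.7073, gear mesh 35/20 = 1.75, gear mesh 39/20 = 1.95, belt 5.2/2.8 = 1.8571.
Overall: 3.7073 × 1.75 × 1.95 × 1.8571 = 23.495.

23.5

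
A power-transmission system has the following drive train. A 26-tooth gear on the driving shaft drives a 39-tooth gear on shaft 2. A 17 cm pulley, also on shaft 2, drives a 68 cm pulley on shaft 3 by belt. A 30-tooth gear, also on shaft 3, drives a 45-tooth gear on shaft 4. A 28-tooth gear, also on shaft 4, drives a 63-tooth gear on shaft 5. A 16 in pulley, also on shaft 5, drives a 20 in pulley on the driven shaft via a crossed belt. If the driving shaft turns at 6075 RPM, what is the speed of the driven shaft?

the driving shaft → shaft 2 (gear mesh, 39/26): 6075 ÷ 1.5 = 4050 RPM
shaft 2 → shaft 3 (belt, 68/17): 4050 ÷ 4 = 1012.5 RPM
shaft 3 → shaft 4 (gear mesh, 45/30): 1012.5 ÷ 1.5 = 675 RPM
shaft 4 → shaft 5 (gear mesh, 63/28): 675 ÷ 2.25 = 300 RPM
shaft 5 → the driven shaft (belt, 20/16): 300 ÷ 1.25 = 240 RPM

240 RPM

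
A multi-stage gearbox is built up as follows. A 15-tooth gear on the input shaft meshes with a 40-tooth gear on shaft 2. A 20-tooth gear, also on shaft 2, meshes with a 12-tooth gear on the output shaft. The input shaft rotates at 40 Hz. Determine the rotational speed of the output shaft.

25 Hz

the input shaft → shaft 2 (gear mesh, 40/15): 40 ÷ 2.6667 = 15 Hz
shaft 2 → the output shaft (gear mesh, 12/20): 15 ÷ 0.6 = 25 Hz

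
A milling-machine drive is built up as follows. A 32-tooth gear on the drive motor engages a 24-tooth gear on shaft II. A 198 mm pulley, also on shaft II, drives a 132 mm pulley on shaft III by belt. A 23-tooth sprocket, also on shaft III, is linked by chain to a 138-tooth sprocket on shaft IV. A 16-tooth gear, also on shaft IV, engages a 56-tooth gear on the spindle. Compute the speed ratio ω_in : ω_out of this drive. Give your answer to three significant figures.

10.5

Each stage contributes driven/driver: gear mesh 24/32 = 0.75, belt 132/198 = 0.66667, chain 138/23 = 6, gear mesh 56/16 = 3.5.
Overall: 0.75 × 0.66667 × 6 × 3.5 = 10.5.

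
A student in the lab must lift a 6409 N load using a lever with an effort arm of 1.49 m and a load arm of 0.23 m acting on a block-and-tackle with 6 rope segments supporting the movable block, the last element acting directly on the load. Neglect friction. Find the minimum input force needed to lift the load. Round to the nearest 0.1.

164.9 N

Lever MA = effort arm / load arm = 1.49/0.23 = 6.4783.
Block-and-tackle MA = number of supporting rope parts = 6.
Combined ideal MA = 6.4783 × 6 = 38.87.
Effort = load / MA = 6409 / 38.87 = 164.88 N.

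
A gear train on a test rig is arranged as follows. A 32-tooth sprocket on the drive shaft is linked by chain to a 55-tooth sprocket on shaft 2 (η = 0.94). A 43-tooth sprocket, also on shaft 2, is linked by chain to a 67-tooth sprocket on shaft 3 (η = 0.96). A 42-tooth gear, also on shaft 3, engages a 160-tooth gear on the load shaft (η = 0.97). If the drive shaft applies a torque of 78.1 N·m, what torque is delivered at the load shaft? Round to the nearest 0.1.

After the chain (55/32): 78.1 × 1.7188 × 0.94 = 126.18 N·m
After the chain (67/43): 126.18 × 1.5581 × 0.96 = 188.74 N·m
After the gear mesh (160/42): 188.74 × 3.8095 × 0.97 = 697.45 N·m

697.4 N·m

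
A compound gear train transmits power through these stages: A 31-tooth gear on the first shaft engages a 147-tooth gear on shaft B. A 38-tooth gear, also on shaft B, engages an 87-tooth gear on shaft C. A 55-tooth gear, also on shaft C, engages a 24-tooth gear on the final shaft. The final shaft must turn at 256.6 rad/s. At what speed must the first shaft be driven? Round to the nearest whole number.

Overall ratio R = 4.7419 × 2.2895 × 0.43636 = 4.7374.
Required input speed = output speed × R = 256.6 × 4.7374 = 1215.6 rad/s.

1216 rad/s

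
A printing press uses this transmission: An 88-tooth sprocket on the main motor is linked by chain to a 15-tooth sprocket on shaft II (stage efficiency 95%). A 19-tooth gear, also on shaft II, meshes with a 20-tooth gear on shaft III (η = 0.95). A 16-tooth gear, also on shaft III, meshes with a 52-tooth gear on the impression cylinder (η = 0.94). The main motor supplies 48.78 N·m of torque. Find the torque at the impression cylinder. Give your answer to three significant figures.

24.1 N·m

After the chain (15/88): 48.78 × 0.17045 × 0.95 = 7.899 N·m
After the gear mesh (20/19): 7.899 × 1.0526 × 0.95 = 7.899 N·m
After the gear mesh (52/16): 7.899 × 3.25 × 0.94 = 24.132 N·m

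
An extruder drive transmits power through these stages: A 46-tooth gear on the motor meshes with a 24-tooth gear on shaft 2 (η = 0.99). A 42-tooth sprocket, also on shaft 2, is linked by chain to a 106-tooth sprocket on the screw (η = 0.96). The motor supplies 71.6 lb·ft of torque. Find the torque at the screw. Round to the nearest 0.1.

89.6 lb·ft

Gear mesh: ratio = 24/46 = 0.52174; torque at shaft 2 = 71.6 × 0.52174 × 0.99 = 36.983 lb·ft.
Chain: ratio = 106/42 = 2.5238; torque at the screw = 36.983 × 2.5238 × 0.96 = 89.604 lb·ft.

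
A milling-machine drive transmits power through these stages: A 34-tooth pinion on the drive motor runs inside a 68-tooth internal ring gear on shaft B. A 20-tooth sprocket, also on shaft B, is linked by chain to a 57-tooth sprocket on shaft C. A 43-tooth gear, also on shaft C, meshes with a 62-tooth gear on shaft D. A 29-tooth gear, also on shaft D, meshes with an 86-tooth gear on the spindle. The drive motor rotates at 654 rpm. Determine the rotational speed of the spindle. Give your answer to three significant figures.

Internal gear: ratio = 68/34 = 2, so shaft B turns at 654 / 2 = 327 rpm.
Chain: ratio = 57/20 = 2.85, so shaft C turns at 327 / 2.85 = 114.74 rpm.
Gear mesh: ratio = 62/43 = 1.4419, so shaft D turns at 114.74 / 1.4419 = 79.576 rpm.
Gear mesh: ratio = 86/29 = 2.9655, so the spindle turns at 79.576 / 2.9655 = 26.834 rpm.

26.8 rpm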